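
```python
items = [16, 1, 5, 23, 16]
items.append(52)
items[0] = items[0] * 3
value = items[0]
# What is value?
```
Trace:
  items=[16, 1, 5, 23, 16]
  items=[16, 1, 5, 23, 16, 52]
  items=[48, 1, 5, 23, 16, 52]
  items=[48, 1, 5, 23, 16, 52], value=48

Final answer: 48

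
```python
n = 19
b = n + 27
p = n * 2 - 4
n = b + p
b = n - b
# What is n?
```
Trace:
  n=19
  n=19, b=46
  n=19, b=46, p=34
  n=80, b=46, p=34
  n=80, b=34, p=34

Final answer: 80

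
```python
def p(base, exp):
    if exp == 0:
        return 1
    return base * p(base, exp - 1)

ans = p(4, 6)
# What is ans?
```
Call trace:
p(base=4, exp=6)
  p(base=4, exp=5)
    p(base=4, exp=4)
      p(base=4, exp=3)
        p(base=4, exp=2)
          p(base=4, exp=1)
            p(base=4, exp=0)
            -> return 1
          -> return 4
        -> return 16
      -> return 64
    -> return 256
  -> return 1024
-> return 4096

Final answer: 4096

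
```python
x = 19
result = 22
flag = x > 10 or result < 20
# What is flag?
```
Trace:
  x=19
  x=19, result=22
  x=19, result=22, flag=True

Final answer: True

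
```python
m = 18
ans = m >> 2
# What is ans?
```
Trace:
  m=18
  m=18, ans=4

Final answer: 4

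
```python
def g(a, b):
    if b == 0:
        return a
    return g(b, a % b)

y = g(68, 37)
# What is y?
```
Call trace:
g(a=68, b=37)
  g(a=37, b=31)
    g(a=31, b=6)
      g(a=6, b=1)
        g(a=1, b=0)
        -> return 1
      -> return 1
    -> return 1
  -> return 1
-> return 1

Final answer: 1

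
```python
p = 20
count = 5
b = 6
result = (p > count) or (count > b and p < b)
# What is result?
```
Trace:
  p=20
  p=20, count=5
  p=20, count=5, b=6
  p=20, count=5, b=6, result=True

Final answer: True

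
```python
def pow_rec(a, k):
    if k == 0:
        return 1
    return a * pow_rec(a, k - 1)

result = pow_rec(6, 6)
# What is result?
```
Call trace:
pow_rec(a=6, k=6)
  pow_rec(a=6, k=5)
    pow_rec(a=6, k=4)
      pow_rec(a=6, k=3)
        pow_rec(a=6, k=2)
          pow_rec(a=6, k=1)
            pow_rec(a=6, k=0)
            -> return 1
          -> return 6
        -> return 36
      -> return 216
    -> return 1296
  -> return 7776
-> return 46656

Final answer: 46656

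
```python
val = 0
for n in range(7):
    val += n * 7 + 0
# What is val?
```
Trace:
  val=0
  val=0, n=0
  val=7, n=1
  val=21, n=2
  val=42, n=3
  val=70, n=4
  val=105, n=5
  val=147, n=6

Final answer: 147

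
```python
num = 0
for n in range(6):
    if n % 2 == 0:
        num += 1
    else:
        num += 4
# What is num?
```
Trace:
  num=0
  num=1, n=0
  num=5, n=1
  num=6, n=2
  num=10, n=3
  num=11, n=4
  num=15, n=5

Final answer: 15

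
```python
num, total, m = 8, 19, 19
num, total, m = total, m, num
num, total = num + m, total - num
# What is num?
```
Trace:
  num=8, total=19, m=19
  num=19, total=19, m=8
  num=27, total=0, m=8

Final answer: 27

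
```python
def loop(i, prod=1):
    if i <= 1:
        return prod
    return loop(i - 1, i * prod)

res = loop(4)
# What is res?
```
Call trace:
loop(i=4, prod=1)
  loop(i=3, prod=4)
    loop(i=2, prod=12)
      loop(i=1, prod=24)
      -> return 24
    -> return 24
  -> return 24
-> return 24

Final answer: 24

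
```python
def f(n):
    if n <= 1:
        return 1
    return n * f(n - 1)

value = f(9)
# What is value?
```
Call trace:
f(n=9)
  f(n=8)
    f(n=7)
      f(n=6)
        f(n=5)
          f(n=4)
            f(n=3)
              f(n=2)
                f(n=1)
                -> return 1
              -> return 2
            -> return 6
          -> return 24
        -> return 120
      -> return 720
    -> return 5040
  -> return 40320
-> return 362880

Final answer: 362880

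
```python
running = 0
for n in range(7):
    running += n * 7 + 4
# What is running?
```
Trace:
  running=0
  running=4, n=0
  running=15, n=1
  running=33, n=2
  running=58, n=3
  running=90, n=4
  running=129, n=5
  running=175, n=6

Final answer: 175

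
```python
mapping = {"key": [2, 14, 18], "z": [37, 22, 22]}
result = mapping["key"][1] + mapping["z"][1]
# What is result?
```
Trace:
  mapping={'key': [2, 14, 18], 'z': [37, 22, 22]}
  mapping={'key': [2, 14, 18], 'z': [37, 22, 22]}, result=36

Final answer: 36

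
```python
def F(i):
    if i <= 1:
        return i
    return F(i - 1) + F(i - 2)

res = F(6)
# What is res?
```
Call trace (a repeated sub-call is expanded the first time; later identical calls just restate its return value):
F(i=6)
  F(i=5)
    F(i=4)
      F(i=3)
        F(i=2)
          F(i=1)
          -> return 1
          F(i=0)
          -> return 0
        -> return 1
        F(i=1)
        -> return 1
      -> return 2
      F(i=2) -> return 1  (same call as traced above)
    -> return 3
    F(i=3) -> return 2  (same call as traced above)
  -> return 5
  F(i=4) -> return 3  (same call as traced above)
-> return 8

Final answer: 8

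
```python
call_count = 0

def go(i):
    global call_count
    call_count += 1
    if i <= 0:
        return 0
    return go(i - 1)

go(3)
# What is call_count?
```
Call trace:
go(i=3)
  go(i=2)
    go(i=1)
      go(i=0)
      -> return 0
    -> return 0
  -> return 0
-> return 0

call_count is incremented once per call. go is entered once for each i = 3, 2, 1, 0 (the i <= 0 call returns without recursing), i.e. 3 + 1 calls.
call_count = 4

Final answer: 4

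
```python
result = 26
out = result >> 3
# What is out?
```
Trace:
  result=26
  result=26, out=3

Final answer: 3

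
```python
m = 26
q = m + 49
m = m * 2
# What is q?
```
Trace:
  m=26
  m=26, q=75
  m=52, q=75

Final answer: 75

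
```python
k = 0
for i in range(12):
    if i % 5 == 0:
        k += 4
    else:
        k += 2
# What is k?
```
Trace:
  k=0
  k=4, i=0
  k=6, i=1
  k=8, i=2
  k=10, i=3
  k=12, i=4
  k=16, i=5
  k=18, i=6
  k=20, i=7
  k=22, i=8
  k=24, i=9
  k=28, i=10
  k=30, i=11

Final answer: 30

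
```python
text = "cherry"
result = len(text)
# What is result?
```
Trace:
  text='cherry'
  text='cherry', result=6

Final answer: 6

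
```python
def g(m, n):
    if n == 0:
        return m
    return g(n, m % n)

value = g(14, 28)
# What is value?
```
Call trace:
g(m=14, n=28)
  g(m=28, n=14)
    g(m=14, n=0)
    -> return 14
  -> return 14
-> return 14

Final answer: 14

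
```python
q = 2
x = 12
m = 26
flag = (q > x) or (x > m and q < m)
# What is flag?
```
Trace:
  q=2
  q=2, x=12
  q=2, x=12, m=26
  q=2, x=12, m=26, flag=False

Final answer: False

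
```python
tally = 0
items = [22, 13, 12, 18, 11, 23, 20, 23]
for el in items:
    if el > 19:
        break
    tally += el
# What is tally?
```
Trace:
  tally=0
  tally=0, el=22

Final answer: 0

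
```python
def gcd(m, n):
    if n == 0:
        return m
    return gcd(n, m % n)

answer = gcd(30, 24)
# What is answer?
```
Call trace:
gcd(m=30, n=24)
  gcd(m=24, n=6)
    gcd(m=6, n=0)
    -> return 6
  -> return 6
-> return 6

Final answer: 6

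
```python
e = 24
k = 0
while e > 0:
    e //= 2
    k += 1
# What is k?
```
Trace:
  e=24
  e=24, k=0
  e=12, k=1
  e=6, k=2
  e=3, k=3
  e=1, k=4
  e=0, k=5

Final answer: 5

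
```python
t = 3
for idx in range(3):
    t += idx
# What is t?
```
Trace:
  t=3
  t=3, idx=0
  t=4, idx=1
  t=6, idx=2

Final answer: 6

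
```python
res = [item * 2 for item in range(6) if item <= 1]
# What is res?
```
Trace:
  item=0
  item=1
  item=2
  item=3
  item=4
  item=5
  res=[0, 2]

Final answer: [0, 2]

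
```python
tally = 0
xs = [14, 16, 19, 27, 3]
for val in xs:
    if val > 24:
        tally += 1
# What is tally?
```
Trace:
  tally=0
  tally=0, val=14
  tally=0, val=16
  tally=0, val=19
  tally=1, val=27
  tally=1, val=3

Final answer: 1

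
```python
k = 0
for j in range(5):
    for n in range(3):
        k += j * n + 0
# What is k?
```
Trace:
  k=0
  k=0, j=0, n=0
  k=0, j=0, n=1
  k=0, j=0, n=2
  k=0, j=1, n=0
  k=1, j=1, n=1
  k=3, j=1, n=2
  k=3, j=2, n=0
  k=5, j=2, n=1
  k=9, j=2, n=2
  k=9, j=3, n=0
  k=12, j=3, n=1
  k=18, j=3, n=2
  k=18, j=4, n=0
  k=22, j=4, n=1
  k=30, j=4, n=2

Final answer: 30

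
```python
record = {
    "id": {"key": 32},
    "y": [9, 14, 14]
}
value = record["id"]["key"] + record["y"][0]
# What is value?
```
Trace:
  record={'id': {'key': 32}, 'y': [9, 14, 14]}
  record={'id': {'key': 32}, 'y': [9, 14, 14]}, value=41

Final answer: 41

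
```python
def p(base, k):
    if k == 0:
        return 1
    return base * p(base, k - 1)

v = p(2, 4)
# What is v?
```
Call trace:
p(base=2, k=4)
  p(base=2, k=3)
    p(base=2, k=2)
      p(base=2, k=1)
        p(base=2, k=0)
        -> return 1
      -> return 2
    -> return 4
  -> return 8
-> return 16

Final answer: 16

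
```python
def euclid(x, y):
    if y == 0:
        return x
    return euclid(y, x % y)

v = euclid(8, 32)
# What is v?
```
Call trace:
euclid(x=8, y=32)
  euclid(x=32, y=8)
    euclid(x=8, y=0)
    -> return 8
  -> return 8
-> return 8

Final answer: 8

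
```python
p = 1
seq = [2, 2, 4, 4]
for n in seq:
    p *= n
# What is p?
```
Trace:
  p=1
  p=2, n=2
  p=4, n=2
  p=16, n=4
  p=64, n=4

Final answer: 64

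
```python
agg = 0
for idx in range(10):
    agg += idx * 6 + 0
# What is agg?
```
Trace:
  agg=0
  agg=0, idx=0
  agg=6, idx=1
  agg=18, idx=2
  agg=36, idx=3
  agg=60, idx=4
  agg=90, idx=5
  agg=126, idx=6
  agg=168, idx=7
  agg=216, idx=8
  agg=270, idx=9

Final answer: 270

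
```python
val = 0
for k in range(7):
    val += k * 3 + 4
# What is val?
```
Trace:
  val=0
  val=4, k=0
  val=11, k=1
  val=21, k=2
  val=34, k=3
  val=50, k=4
  val=69, k=5
  val=91, k=6

Final answer: 91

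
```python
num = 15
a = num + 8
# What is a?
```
Trace:
  num=15
  num=15, a=23

Final answer: 23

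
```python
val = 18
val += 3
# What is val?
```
Trace:
  val=18
  val=21

Final answer: 21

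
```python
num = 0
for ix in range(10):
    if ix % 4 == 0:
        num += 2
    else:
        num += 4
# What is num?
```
Trace:
  num=0
  num=2, ix=0
  num=6, ix=1
  num=10, ix=2
  num=14, ix=3
  num=16, ix=4
  num=20, ix=5
  num=24, ix=6
  num=28, ix=7
  num=30, ix=8
  num=34, ix=9

Final answer: 34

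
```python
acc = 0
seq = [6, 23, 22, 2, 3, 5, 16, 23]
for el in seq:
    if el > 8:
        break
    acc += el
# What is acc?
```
Trace:
  acc=0
  acc=6, el=6
  acc=6, el=23

Final answer: 6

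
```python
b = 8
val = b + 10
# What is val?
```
Trace:
  b=8
  b=8, val=18

Final answer: 18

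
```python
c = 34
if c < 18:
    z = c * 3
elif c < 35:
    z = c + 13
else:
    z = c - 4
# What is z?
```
Trace:
  c=34
  c=34, z=47

Final answer: 47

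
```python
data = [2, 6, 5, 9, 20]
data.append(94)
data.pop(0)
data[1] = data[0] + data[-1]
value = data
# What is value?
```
Trace:
  data=[2, 6, 5, 9, 20]
  data=[2, 6, 5, 9, 20, 94]
  data=[6, 5, 9, 20, 94]
  data=[6, 100, 9, 20, 94]
  data=[6, 100, 9, 20, 94], value=[6, 100, 9, 20, 94]

Final answer: [6, 100, 9, 20, 94]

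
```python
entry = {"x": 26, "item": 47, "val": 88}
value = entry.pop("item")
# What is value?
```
Trace:
  entry={'x': 26, 'item': 47, 'val': 88}
  entry={'x': 26, 'val': 88}, value=47

Final answer: 47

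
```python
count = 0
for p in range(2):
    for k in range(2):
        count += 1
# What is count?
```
Trace:
  count=0
  count=1, p=0, k=0
  count=2, p=0, k=1
  count=3, p=1, k=0
  count=4, p=1, k=1

Final answer: 4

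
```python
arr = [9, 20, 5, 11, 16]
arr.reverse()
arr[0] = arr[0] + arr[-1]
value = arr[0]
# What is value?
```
Trace:
  arr=[9, 20, 5, 11, 16]
  arr=[16, 11, 5, 20, 9]
  arr=[25, 11, 5, 20, 9]
  arr=[25, 11, 5, 20, 9], value=25

Final answer: 25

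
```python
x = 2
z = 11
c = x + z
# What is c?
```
Trace:
  x=2
  x=2, z=11
  x=2, z=11, c=13

Final answer: 13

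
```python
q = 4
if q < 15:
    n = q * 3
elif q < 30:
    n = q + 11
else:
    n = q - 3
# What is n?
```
Trace:
  q=4
  q=4, n=12

Final answer: 12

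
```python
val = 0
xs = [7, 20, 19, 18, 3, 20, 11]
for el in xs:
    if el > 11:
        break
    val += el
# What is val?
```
Trace:
  val=0
  val=7, el=7
  val=7, el=20

Final answer: 7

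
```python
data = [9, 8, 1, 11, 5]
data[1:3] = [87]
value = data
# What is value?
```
Trace:
  data=[9, 8, 1, 11, 5]
  data=[9, 87, 11, 5]
  data=[9, 87, 11, 5], value=[9, 87, 11, 5]

Final answer: [9, 87, 11, 5]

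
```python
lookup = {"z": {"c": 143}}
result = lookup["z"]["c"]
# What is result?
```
Trace:
  lookup={'z': {'c': 143}}
  lookup={'z': {'c': 143}}, result=143

Final answer: 143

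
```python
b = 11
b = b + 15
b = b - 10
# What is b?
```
Trace:
  b=11
  b=26
  b=16

Final answer: 16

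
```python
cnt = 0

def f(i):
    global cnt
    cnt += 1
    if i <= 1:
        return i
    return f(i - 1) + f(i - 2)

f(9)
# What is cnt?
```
Call trace (a repeated sub-call is expanded the first time; later identical calls just restate its return value):
f(i=9)
  f(i=8)
    f(i=7)
      f(i=6)
        f(i=5)
          f(i=4)
            f(i=3)
              f(i=2)
                f(i=1)
                -> return 1
                f(i=0)
                -> return 0
              -> return 1
              f(i=1)
              -> return 1
            -> return 2
            f(i=2) -> return 1  (same call as traced above)
          -> return 3
          f(i=3) -> return 2  (same call as traced above)
        -> return 5
        f(i=4) -> return 3  (same call as traced above)
      -> return 8
      f(i=5) -> return 5  (same call as traced above)
    -> return 13
    f(i=6) -> return 8  (same call as traced above)
  -> return 21
  f(i=7) -> return 13  (same call as traced above)
-> return 34

cnt is incremented once per call, so count the calls in each subtree. Let C(i) = number of calls made by f(i).
C(0) = C(1) = 1 (base case, no recursion); C(i) = 1 + C(i - 1) + C(i - 2) otherwise.
C(2) = 1 + C(1) + C(0) = 1 + 1 + 1 = 3
C(3) = 1 + C(2) + C(1) = 1 + 3 + 1 = 5
C(4) = 1 + C(3) + C(2) = 1 + 5 + 3 = 9
C(5) = 1 + C(4) + C(3) = 1 + 9 + 5 = 15
C(6) = 1 + C(5) + C(4) = 1 + 15 + 9 = 25
C(7) = 1 + C(6) + C(5) = 1 + 25 + 15 = 41
C(8) = 1 + C(7) + C(6) = 1 + 41 + 25 = 67
C(9) = 1 + C(8) + C(7) = 1 + 67 + 41 = 109
cnt = C(9) = 109

Final answer: 109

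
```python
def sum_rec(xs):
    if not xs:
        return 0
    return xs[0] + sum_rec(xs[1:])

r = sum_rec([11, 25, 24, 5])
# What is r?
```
Call trace:
sum_rec(xs=[11, 25, 24, 5])
  sum_rec(xs=[25, 24, 5])
    sum_rec(xs=[24, 5])
      sum_rec(xs=[5])
        sum_rec(xs=[])
        -> return 0
      -> return 5
    -> return 29
  -> return 54
-> return 65

Final answer: 65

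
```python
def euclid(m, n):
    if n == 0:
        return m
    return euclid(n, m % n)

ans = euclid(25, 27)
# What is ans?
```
Call trace:
euclid(m=25, n=27)
  euclid(m=27, n=25)
    euclid(m=25, n=2)
      euclid(m=2, n=1)
        euclid(m=1, n=0)
        -> return 1
      -> return 1
    -> return 1
  -> return 1
-> return 1

Final answer: 1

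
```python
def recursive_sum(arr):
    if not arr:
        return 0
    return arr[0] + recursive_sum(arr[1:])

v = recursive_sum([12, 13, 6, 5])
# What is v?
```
Call trace:
recursive_sum(arr=[12, 13, 6, 5])
  recursive_sum(arr=[13, 6, 5])
    recursive_sum(arr=[6, 5])
      recursive_sum(arr=[5])
        recursive_sum(arr=[])
        -> return 0
      -> return 5
    -> return 11
  -> return 24
-> return 36

Final answer: 36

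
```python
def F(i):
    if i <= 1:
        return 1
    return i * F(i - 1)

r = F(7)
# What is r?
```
Call trace:
F(i=7)
  F(i=6)
    F(i=5)
      F(i=4)
        F(i=3)
          F(i=2)
            F(i=1)
            -> return 1
          -> return 2
        -> return 6
      -> return 24
    -> return 120
  -> return 720
-> return 5040

Final answer: 5040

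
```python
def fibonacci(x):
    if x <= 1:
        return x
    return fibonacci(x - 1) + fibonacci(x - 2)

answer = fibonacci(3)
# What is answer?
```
Call trace:
fibonacci(x=3)
  fibonacci(x=2)
    fibonacci(x=1)
    -> return 1
    fibonacci(x=0)
    -> return 0
  -> return 1
  fibonacci(x=1)
  -> return 1
-> return 2

Final answer: 2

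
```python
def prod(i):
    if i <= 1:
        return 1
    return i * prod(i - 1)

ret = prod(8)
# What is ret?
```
Call trace:
prod(i=8)
  prod(i=7)
    prod(i=6)
      prod(i=5)
        prod(i=4)
          prod(i=3)
            prod(i=2)
              prod(i=1)
              -> return 1
            -> return 2
          -> return 6
        -> return 24
      -> return 120
    -> return 720
  -> return 5040
-> return 40320

Final answer: 40320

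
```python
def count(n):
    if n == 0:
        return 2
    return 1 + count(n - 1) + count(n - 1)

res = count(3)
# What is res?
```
Call trace (a repeated sub-call is expanded the first time; later identical calls just restate its return value):
count(n=3)
  count(n=2)
    count(n=1)
      count(n=0)
      -> return 2
      count(n=0)
      -> return 2
    -> return 5
    count(n=1) -> return 5  (same call as traced above)
  -> return 11
  count(n=2) -> return 11  (same call as traced above)
-> return 23

Final answer: 23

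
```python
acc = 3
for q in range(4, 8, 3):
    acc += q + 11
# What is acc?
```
Trace:
  acc=3
  acc=18, q=4
  acc=36, q=7

Final answer: 36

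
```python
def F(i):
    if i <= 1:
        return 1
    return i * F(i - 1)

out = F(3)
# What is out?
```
Call trace:
F(i=3)
  F(i=2)
    F(i=1)
    -> return 1
  -> return 2
-> return 6

Final answer: 6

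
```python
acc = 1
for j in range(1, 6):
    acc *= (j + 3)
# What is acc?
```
Trace:
  acc=1
  acc=4, j=1
  acc=20, j=2
  acc=120, j=3
  acc=840, j=4
  acc=6720, j=5

Final answer: 6720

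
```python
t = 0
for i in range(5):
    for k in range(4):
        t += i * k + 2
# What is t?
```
Trace:
  t=0
  t=2, i=0, k=0
  t=4, i=0, k=1
  t=6, i=0, k=2
  t=8, i=0, k=3
  t=10, i=1, k=0
  t=13, i=1, k=1
  t=17, i=1, k=2
  t=22, i=1, k=3
  t=24, i=2, k=0
  t=28, i=2, k=1
  t=34, i=2, k=2
  t=42, i=2, k=3
  t=44, i=3, k=0
  t=49, i=3, k=1
  t=57, i=3, k=2
  t=68, i=3, k=3
  t=70, i=4, k=0
  t=76, i=4, k=1
  t=86, i=4, k=2
  t=100, i=4, k=3

Final answer: 100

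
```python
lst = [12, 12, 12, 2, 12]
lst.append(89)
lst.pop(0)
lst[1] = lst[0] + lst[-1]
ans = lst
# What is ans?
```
Trace:
  lst=[12, 12, 12, 2, 12]
  lst=[12, 12, 12, 2, 12, 89]
  lst=[12, 12, 2, 12, 89]
  lst=[12, 101, 2, 12, 89]
  lst=[12, 101, 2, 12, 89], ans=[12, 101, 2, 12, 89]

Final answer: [12, 101, 2, 12, 89]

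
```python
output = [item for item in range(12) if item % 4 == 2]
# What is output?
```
Trace:
  item=0
  item=1
  item=2
  item=3
  item=4
  item=5
  item=6
  item=7
  item=8
  item=9
  item=10
  item=11
  output=[2, 6, 10]

Final answer: [2, 6, 10]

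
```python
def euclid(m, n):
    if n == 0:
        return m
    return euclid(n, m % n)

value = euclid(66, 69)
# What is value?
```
Call trace:
euclid(m=66, n=69)
  euclid(m=69, n=66)
    euclid(m=66, n=3)
      euclid(m=3, n=0)
      -> return 3
    -> return 3
  -> return 3
-> return 3

Final answer: 3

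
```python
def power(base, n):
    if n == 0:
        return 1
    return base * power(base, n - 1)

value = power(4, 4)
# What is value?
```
Call trace:
power(base=4, n=4)
  power(base=4, n=3)
    power(base=4, n=2)
      power(base=4, n=1)
        power(base=4, n=0)
        -> return 1
      -> return 4
    -> return 16
  -> return 64
-> return 256

Final answer: 256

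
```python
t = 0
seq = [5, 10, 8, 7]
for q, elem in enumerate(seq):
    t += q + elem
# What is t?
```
Trace:
  t=0
  t=5, q=0, elem=5
  t=16, q=1, elem=10
  t=26, q=2, elem=8
  t=36, q=3, elem=7

Final answer: 36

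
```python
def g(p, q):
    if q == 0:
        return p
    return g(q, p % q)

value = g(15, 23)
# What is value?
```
Call trace:
g(p=15, q=23)
  g(p=23, q=15)
    g(p=15, q=8)
      g(p=8, q=7)
        g(p=7, q=1)
          g(p=1, q=0)
          -> return 1
        -> return 1
      -> return 1
    -> return 1
  -> return 1
-> return 1

Final answer: 1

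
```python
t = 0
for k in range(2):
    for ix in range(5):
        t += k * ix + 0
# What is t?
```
Trace:
  t=0
  t=0, k=0, ix=0
  t=0, k=0, ix=1
  t=0, k=0, ix=2
  t=0, k=0, ix=3
  t=0, k=0, ix=4
  t=0, k=1, ix=0
  t=1, k=1, ix=1
  t=3, k=1, ix=2
  t=6, k=1, ix=3
  t=10, k=1, ix=4

Final answer: 10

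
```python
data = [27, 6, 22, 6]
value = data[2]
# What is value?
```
Trace:
  data=[27, 6, 22, 6]
  data=[27, 6, 22, 6], value=22

Final answer: 22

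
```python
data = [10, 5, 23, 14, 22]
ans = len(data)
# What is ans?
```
Trace:
  data=[10, 5, 23, 14, 22]
  data=[10, 5, 23, 14, 22], ans=5

Final answer: 5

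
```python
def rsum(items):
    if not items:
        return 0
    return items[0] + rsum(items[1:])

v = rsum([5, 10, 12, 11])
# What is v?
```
Call trace:
rsum(items=[5, 10, 12, 11])
  rsum(items=[10, 12, 11])
    rsum(items=[12, 11])
      rsum(items=[11])
        rsum(items=[])
        -> return 0
      -> return 11
    -> return 23
  -> return 33
-> return 38

Final answer: 38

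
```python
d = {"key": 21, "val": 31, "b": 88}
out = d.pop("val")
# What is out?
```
Trace:
  d={'key': 21, 'val': 31, 'b': 88}
  d={'key': 21, 'b': 88}, out=31

Final answer: 31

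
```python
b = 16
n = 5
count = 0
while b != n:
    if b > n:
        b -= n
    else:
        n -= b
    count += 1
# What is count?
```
Trace:
  b=16
  b=16, n=5
  b=16, n=5, count=0
  b=11, n=5, count=1
  b=6, n=5, count=2
  b=1, n=5, count=3
  b=1, n=4, count=4
  b=1, n=3, count=5
  b=1, n=2, count=6
  b=1, n=1, count=7

Final answer: 7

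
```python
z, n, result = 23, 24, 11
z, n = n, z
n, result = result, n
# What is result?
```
Trace:
  z=23, n=24, result=11
  z=24, n=23, result=11
  z=24, n=11, result=23

Final answer: 23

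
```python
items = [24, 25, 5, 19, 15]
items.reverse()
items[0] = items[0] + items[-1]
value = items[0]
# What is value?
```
Trace:
  items=[24, 25, 5, 19, 15]
  items=[15, 19, 5, 25, 24]
  items=[39, 19, 5, 25, 24]
  items=[39, 19, 5, 25, 24], value=39

Final answer: 39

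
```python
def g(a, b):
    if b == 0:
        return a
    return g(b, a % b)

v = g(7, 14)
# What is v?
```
Call trace:
g(a=7, b=14)
  g(a=14, b=7)
    g(a=7, b=0)
    -> return 7
  -> return 7
-> return 7

Final answer: 7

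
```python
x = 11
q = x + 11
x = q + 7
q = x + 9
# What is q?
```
Trace:
  x=11
  x=11, q=22
  x=29, q=22
  x=29, q=38

Final answer: 38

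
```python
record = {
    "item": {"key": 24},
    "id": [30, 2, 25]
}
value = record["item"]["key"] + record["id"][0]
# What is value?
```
Trace:
  record={'item': {'key': 24}, 'id': [30, 2, 25]}
  record={'item': {'key': 24}, 'id': [30, 2, 25]}, value=54

Final answer: 54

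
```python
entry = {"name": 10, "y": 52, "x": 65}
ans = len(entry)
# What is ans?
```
Trace:
  entry={'name': 10, 'y': 52, 'x': 65}
  entry={'name': 10, 'y': 52, 'x': 65}, ans=3

Final answer: 3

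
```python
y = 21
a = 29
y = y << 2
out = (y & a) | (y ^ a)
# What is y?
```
Trace:
  y=21
  y=21, a=29
  y=84, a=29
  y=84, a=29, out=93

Final answer: 84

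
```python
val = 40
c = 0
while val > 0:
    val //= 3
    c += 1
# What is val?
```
Trace:
  val=40
  val=40, c=0
  val=13, c=1
  val=4, c=2
  val=1, c=3
  val=0, c=4

Final answer: 0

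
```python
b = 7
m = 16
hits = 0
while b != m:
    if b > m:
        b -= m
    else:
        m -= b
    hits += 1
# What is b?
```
Trace:
  b=7
  b=7, m=16
  b=7, m=16, hits=0
  b=7, m=9, hits=1
  b=7, m=2, hits=2
  b=5, m=2, hits=3
  b=3, m=2, hits=4
  b=1, m=2, hits=5
  b=1, m=1, hits=6

Final answer: 1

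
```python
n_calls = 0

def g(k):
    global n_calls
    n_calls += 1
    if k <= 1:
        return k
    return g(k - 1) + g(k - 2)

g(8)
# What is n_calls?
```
Call trace (a repeated sub-call is expanded the first time; later identical calls just restate its return value):
g(k=8)
  g(k=7)
    g(k=6)
      g(k=5)
        g(k=4)
          g(k=3)
            g(k=2)
              g(k=1)
              -> return 1
              g(k=0)
              -> return 0
            -> return 1
            g(k=1)
            -> return 1
          -> return 2
          g(k=2) -> return 1  (same call as traced above)
        -> return 3
        g(k=3) -> return 2  (same call as traced above)
      -> return 5
      g(k=4) -> return 3  (same call as traced above)
    -> return 8
    g(k=5) -> return 5  (same call as traced above)
  -> return 13
  g(k=6) -> return 8  (same call as traced above)
-> return 21

n_calls is incremented once per call, so count the calls in each subtree. Let C(k) = number of calls made by g(k).
C(0) = C(1) = 1 (base case, no recursion); C(k) = 1 + C(k - 1) + C(k - 2) otherwise.
C(2) = 1 + C(1) + C(0) = 1 + 1 + 1 = 3
C(3) = 1 + C(2) + C(1) = 1 + 3 + 1 = 5
C(4) = 1 + C(3) + C(2) = 1 + 5 + 3 = 9
C(5) = 1 + C(4) + C(3) = 1 + 9 + 5 = 15
C(6) = 1 + C(5) + C(4) = 1 + 15 + 9 = 25
C(7) = 1 + C(6) + C(5) = 1 + 25 + 15 = 41
C(8) = 1 + C(7) + C(6) = 1 + 41 + 25 = 67
n_calls = C(8) = 67

Final answer: 67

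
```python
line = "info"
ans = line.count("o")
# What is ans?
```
Trace:
  line='info'
  line='info', ans=1

Final answer: 1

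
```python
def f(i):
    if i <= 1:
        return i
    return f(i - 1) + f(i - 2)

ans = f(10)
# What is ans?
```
Call trace (a repeated sub-call is expanded the first time; later identical calls just restate its return value):
f(i=10)
  f(i=9)
    f(i=8)
      f(i=7)
        f(i=6)
          f(i=5)
            f(i=4)
              f(i=3)
                f(i=2)
                  f(i=1)
                  -> return 1
                  f(i=0)
                  -> return 0
                -> return 1
                f(i=1)
                -> return 1
              -> return 2
              f(i=2) -> return 1  (same call as traced above)
            -> return 3
            f(i=3) -> return 2  (same call as traced above)
          -> return 5
          f(i=4) -> return 3  (same call as traced above)
        -> return 8
        f(i=5) -> return 5  (same call as traced above)
      -> return 13
      f(i=6) -> return 8  (same call as traced above)
    -> return 21
    f(i=7) -> return 13  (same call as traced above)
  -> return 34
  f(i=8) -> return 21  (same call as traced above)
-> return 55

Final answer: 55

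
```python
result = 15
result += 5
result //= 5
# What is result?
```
Trace:
  result=15
  result=20
  result=4

Final answer: 4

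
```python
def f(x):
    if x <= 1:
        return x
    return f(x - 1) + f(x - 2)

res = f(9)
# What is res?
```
Call trace (a repeated sub-call is expanded the first time; later identical calls just restate its return value):
f(x=9)
  f(x=8)
    f(x=7)
      f(x=6)
        f(x=5)
          f(x=4)
            f(x=3)
              f(x=2)
                f(x=1)
                -> return 1
                f(x=0)
                -> return 0
              -> return 1
              f(x=1)
              -> return 1
            -> return 2
            f(x=2) -> return 1  (same call as traced above)
          -> return 3
          f(x=3) -> return 2  (same call as traced above)
        -> return 5
        f(x=4) -> return 3  (same call as traced above)
      -> return 8
      f(x=5) -> return 5  (same call as traced above)
    -> return 13
    f(x=6) -> return 8  (same call as traced above)
  -> return 21
  f(x=7) -> return 13  (same call as traced above)
-> return 34

Final answer: 34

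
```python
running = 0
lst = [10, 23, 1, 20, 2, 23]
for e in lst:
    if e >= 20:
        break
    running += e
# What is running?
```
Trace:
  running=0
  running=10, e=10
  running=10, e=23

Final answer: 10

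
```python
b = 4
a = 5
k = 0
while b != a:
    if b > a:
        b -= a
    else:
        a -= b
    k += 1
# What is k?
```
Trace:
  b=4
  b=4, a=5
  b=4, a=5, k=0
  b=4, a=1, k=1
  b=3, a=1, k=2
  b=2, a=1, k=3
  b=1, a=1, k=4

Final answer: 4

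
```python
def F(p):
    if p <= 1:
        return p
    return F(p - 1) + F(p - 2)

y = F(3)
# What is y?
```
Call trace:
F(p=3)
  F(p=2)
    F(p=1)
    -> return 1
    F(p=0)
    -> return 0
  -> return 1
  F(p=1)
  -> return 1
-> return 2

Final answer: 2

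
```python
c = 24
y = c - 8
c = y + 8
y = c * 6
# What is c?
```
Trace:
  c=24
  c=24, y=16
  c=24, y=16
  c=24, y=144

Final answer: 24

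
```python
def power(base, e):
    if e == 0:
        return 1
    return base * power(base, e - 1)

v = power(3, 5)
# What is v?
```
Call trace:
power(base=3, e=5)
  power(base=3, e=4)
    power(base=3, e=3)
      power(base=3, e=2)
        power(base=3, e=1)
          power(base=3, e=0)
          -> return 1
        -> return 3
      -> return 9
    -> return 27
  -> return 81
-> return 243

Final answer: 243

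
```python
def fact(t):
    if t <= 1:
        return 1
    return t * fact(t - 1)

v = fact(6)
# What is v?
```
Call trace:
fact(t=6)
  fact(t=5)
    fact(t=4)
      fact(t=3)
        fact(t=2)
          fact(t=1)
          -> return 1
        -> return 2
      -> return 6
    -> return 24
  -> return 120
-> return 720

Final answer: 720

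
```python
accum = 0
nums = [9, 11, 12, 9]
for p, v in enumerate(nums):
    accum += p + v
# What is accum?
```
Trace:
  accum=0
  accum=9, p=0, v=9
  accum=21, p=1, v=11
  accum=35, p=2, v=12
  accum=47, p=3, v=9

Final answer: 47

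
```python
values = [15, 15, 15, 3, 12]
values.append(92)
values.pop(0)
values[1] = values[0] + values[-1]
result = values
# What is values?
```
Trace:
  values=[15, 15, 15, 3, 12]
  values=[15, 15, 15, 3, 12, 92]
  values=[15, 15, 3, 12, 92]
  values=[15, 107, 3, 12, 92]
  values=[15, 107, 3, 12, 92], result=[15, 107, 3, 12, 92]

Final answer: [15, 107, 3, 12, 92]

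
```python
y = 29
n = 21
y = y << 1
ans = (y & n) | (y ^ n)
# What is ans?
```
Trace:
  y=29
  y=29, n=21
  y=58, n=21
  y=58, n=21, ans=63

Final answer: 63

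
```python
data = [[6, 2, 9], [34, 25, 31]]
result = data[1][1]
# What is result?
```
Trace:
  data=[[6, 2, 9], [34, 25, 31]]
  data=[[6, 2, 9], [34, 25, 31]], result=25

Final answer: 25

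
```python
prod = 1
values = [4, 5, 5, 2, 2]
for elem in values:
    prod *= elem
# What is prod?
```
Trace:
  prod=1
  prod=4, elem=4
  prod=20, elem=5
  prod=100, elem=5
  prod=200, elem=2
  prod=400, elem=2

Final answer: 400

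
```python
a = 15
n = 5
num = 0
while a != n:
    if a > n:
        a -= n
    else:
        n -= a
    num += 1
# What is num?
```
Trace:
  a=15
  a=15, n=5
  a=15, n=5, num=0
  a=10, n=5, num=1
  a=5, n=5, num=2

Final answer: 2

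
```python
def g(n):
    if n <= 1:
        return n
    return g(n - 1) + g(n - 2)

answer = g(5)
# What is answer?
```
Call trace (a repeated sub-call is expanded the first time; later identical calls just restate its return value):
g(n=5)
  g(n=4)
    g(n=3)
      g(n=2)
        g(n=1)
        -> return 1
        g(n=0)
        -> return 0
      -> return 1
      g(n=1)
      -> return 1
    -> return 2
    g(n=2) -> return 1  (same call as traced above)
  -> return 3
  g(n=3) -> return 2  (same call as traced above)
-> return 5

Final answer: 5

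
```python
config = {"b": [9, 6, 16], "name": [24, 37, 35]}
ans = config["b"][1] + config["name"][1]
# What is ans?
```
Trace:
  config={'b': [9, 6, 16], 'name': [24, 37, 35]}
  config={'b': [9, 6, 16], 'name': [24, 37, 35]}, ans=43

Final answer: 43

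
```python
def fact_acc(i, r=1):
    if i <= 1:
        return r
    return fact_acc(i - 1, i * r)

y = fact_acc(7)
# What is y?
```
Call trace:
fact_acc(i=7, r=1)
  fact_acc(i=6, r=7)
    fact_acc(i=5, r=42)
      fact_acc(i=4, r=210)
        fact_acc(i=3, r=840)
          fact_acc(i=2, r=2520)
            fact_acc(i=1, r=5040)
            -> return 5040
          -> return 5040
        -> return 5040
      -> return 5040
    -> return 5040
  -> return 5040
-> return 5040

Final answer: 5040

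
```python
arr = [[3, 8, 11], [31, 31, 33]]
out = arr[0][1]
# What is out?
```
Trace:
  arr=[[3, 8, 11], [31, 31, 33]]
  arr=[[3, 8, 11], [31, 31, 33]], out=8

Final answer: 8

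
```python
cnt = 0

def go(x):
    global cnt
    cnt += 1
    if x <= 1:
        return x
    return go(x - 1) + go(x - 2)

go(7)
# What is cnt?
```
Call trace (a repeated sub-call is expanded the first time; later identical calls just restate its return value):
go(x=7)
  go(x=6)
    go(x=5)
      go(x=4)
        go(x=3)
          go(x=2)
            go(x=1)
            -> return 1
            go(x=0)
            -> return 0
          -> return 1
          go(x=1)
          -> return 1
        -> return 2
        go(x=2) -> return 1  (same call as traced above)
      -> return 3
      go(x=3) -> return 2  (same call as traced above)
    -> return 5
    go(x=4) -> return 3  (same call as traced above)
  -> return 8
  go(x=5) -> return 5  (same call as traced above)
-> return 13

cnt is incremented once per call, so count the calls in each subtree. Let C(x) = number of calls made by go(x).
C(0) = C(1) = 1 (base case, no recursion); C(x) = 1 + C(x - 1) + C(x - 2) otherwise.
C(2) = 1 + C(1) + C(0) = 1 + 1 + 1 = 3
C(3) = 1 + C(2) + C(1) = 1 + 3 + 1 = 5
C(4) = 1 + C(3) + C(2) = 1 + 5 + 3 = 9
C(5) = 1 + C(4) + C(3) = 1 + 9 + 5 = 15
C(6) = 1 + C(5) + C(4) = 1 + 15 + 9 = 25
C(7) = 1 + C(6) + C(5) = 1 + 25 + 15 = 41
cnt = C(7) = 41

Final answer: 41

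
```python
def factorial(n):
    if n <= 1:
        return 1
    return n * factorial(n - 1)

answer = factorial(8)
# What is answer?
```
Call trace:
factorial(n=8)
  factorial(n=7)
    factorial(n=6)
      factorial(n=5)
        factorial(n=4)
          factorial(n=3)
            factorial(n=2)
              factorial(n=1)
              -> return 1
            -> return 2
          -> return 6
        -> return 24
      -> return 120
    -> return 720
  -> return 5040
-> return 40320

Final answer: 40320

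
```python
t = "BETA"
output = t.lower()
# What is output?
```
Trace:
  t='BETA'
  t='BETA', output='beta'

Final answer: 'beta'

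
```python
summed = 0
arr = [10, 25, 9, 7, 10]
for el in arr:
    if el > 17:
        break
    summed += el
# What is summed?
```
Trace:
  summed=0
  summed=10, el=10
  summed=10, el=25

Final answer: 10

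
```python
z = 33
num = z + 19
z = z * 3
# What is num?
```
Trace:
  z=33
  z=33, num=52
  z=99, num=52

Final answer: 52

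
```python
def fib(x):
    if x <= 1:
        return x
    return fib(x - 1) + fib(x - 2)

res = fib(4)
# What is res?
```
Call trace (a repeated sub-call is expanded the first time; later identical calls just restate its return value):
fib(x=4)
  fib(x=3)
    fib(x=2)
      fib(x=1)
      -> return 1
      fib(x=0)
      -> return 0
    -> return 1
    fib(x=1)
    -> return 1
  -> return 2
  fib(x=2) -> return 1  (same call as traced above)
-> return 3

Final answer: 3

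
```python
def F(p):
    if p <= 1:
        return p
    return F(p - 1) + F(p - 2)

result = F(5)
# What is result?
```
Call trace (a repeated sub-call is expanded the first time; later identical calls just restate its return value):
F(p=5)
  F(p=4)
    F(p=3)
      F(p=2)
        F(p=1)
        -> return 1
        F(p=0)
        -> return 0
      -> return 1
      F(p=1)
      -> return 1
    -> return 2
    F(p=2) -> return 1  (same call as traced above)
  -> return 3
  F(p=3) -> return 2  (same call as traced above)
-> return 5

Final answer: 5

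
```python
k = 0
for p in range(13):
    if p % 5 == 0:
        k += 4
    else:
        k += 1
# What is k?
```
Trace:
  k=0
  k=4, p=0
  k=5, p=1
  k=6, p=2
  k=7, p=3
  k=8, p=4
  k=12, p=5
  k=13, p=6
  k=14, p=7
  k=15, p=8
  k=16, p=9
  k=20, p=10
  k=21, p=11
  k=22, p=12

Final answer: 22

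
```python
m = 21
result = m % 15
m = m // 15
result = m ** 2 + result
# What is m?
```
Trace:
  m=21
  m=21, result=6
  m=1, result=6
  m=1, result=7

Final answer: 1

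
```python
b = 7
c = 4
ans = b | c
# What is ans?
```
Trace:
  b=7
  b=7, c=4
  b=7, c=4, ans=7

Final answer: 7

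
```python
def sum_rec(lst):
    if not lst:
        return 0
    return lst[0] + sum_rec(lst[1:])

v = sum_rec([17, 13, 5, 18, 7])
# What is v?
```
Call trace:
sum_rec(lst=[17, 13, 5, 18, 7])
  sum_rec(lst=[13, 5, 18, 7])
    sum_rec(lst=[5, 18, 7])
      sum_rec(lst=[18, 7])
        sum_rec(lst=[7])
          sum_rec(lst=[])
          -> return 0
        -> return 7
      -> return 25
    -> return 30
  -> return 43
-> return 60

Final answer: 60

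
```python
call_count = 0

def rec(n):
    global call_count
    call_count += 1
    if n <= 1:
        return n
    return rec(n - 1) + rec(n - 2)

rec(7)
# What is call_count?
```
Call trace (a repeated sub-call is expanded the first time; later identical calls just restate its return value):
rec(n=7)
  rec(n=6)
    rec(n=5)
      rec(n=4)
        rec(n=3)
          rec(n=2)
            rec(n=1)
            -> return 1
            rec(n=0)
            -> return 0
          -> return 1
          rec(n=1)
          -> return 1
        -> return 2
        rec(n=2) -> return 1  (same call as traced above)
      -> return 3
      rec(n=3) -> return 2  (same call as traced above)
    -> return 5
    rec(n=4) -> return 3  (same call as traced above)
  -> return 8
  rec(n=5) -> return 5  (same call as traced above)
-> return 13

call_count is incremented once per call, so count the calls in each subtree. Let C(n) = number of calls made by rec(n).
C(0) = C(1) = 1 (base case, no recursion); C(n) = 1 + C(n - 1) + C(n - 2) otherwise.
C(2) = 1 + C(1) + C(0) = 1 + 1 + 1 = 3
C(3) = 1 + C(2) + C(1) = 1 + 3 + 1 = 5
C(4) = 1 + C(3) + C(2) = 1 + 5 + 3 = 9
C(5) = 1 + C(4) + C(3) = 1 + 9 + 5 = 15
C(6) = 1 + C(5) + C(4) = 1 + 15 + 9 = 25
C(7) = 1 + C(6) + C(5) = 1 + 25 + 15 = 41
call_count = C(7) = 41

Final answer: 41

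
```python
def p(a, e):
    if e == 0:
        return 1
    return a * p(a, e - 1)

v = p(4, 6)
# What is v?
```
Call trace:
p(a=4, e=6)
  p(a=4, e=5)
    p(a=4, e=4)
      p(a=4, e=3)
        p(a=4, e=2)
          p(a=4, e=1)
            p(a=4, e=0)
            -> return 1
          -> return 4
        -> return 16
      -> return 64
    -> return 256
  -> return 1024
-> return 4096

Final answer: 4096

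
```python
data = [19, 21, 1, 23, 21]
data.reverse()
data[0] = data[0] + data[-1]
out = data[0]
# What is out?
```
Trace:
  data=[19, 21, 1, 23, 21]
  data=[21, 23, 1, 21, 19]
  data=[40, 23, 1, 21, 19]
  data=[40, 23, 1, 21, 19], out=40

Final answer: 40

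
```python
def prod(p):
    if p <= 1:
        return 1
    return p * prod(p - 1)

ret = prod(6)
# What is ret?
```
Call trace:
prod(p=6)
  prod(p=5)
    prod(p=4)
      prod(p=3)
        prod(p=2)
          prod(p=1)
          -> return 1
        -> return 2
      -> return 6
    -> return 24
  -> return 120
-> return 720

Final answer: 720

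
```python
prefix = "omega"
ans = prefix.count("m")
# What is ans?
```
Trace:
  prefix='omega'
  prefix='omega', ans=1

Final answer: 1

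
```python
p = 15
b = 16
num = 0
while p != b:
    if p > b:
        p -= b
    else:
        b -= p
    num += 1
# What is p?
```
Trace:
  p=15
  p=15, b=16
  p=15, b=16, num=0
  p=15, b=1, num=1
  p=14, b=1, num=2
  p=13, b=1, num=3
  p=12, b=1, num=4
  p=11, b=1, num=5
  p=10, b=1, num=6
  p=9, b=1, num=7
  p=8, b=1, num=8
  p=7, b=1, num=9
  p=6, b=1, num=10
  p=5, b=1, num=11
  p=4, b=1, num=12
  p=3, b=1, num=13
  p=2, b=1, num=14
  p=1, b=1, num=15

Final answer: 1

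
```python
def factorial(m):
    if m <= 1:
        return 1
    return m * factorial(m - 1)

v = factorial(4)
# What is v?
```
Call trace:
factorial(m=4)
  factorial(m=3)
    factorial(m=2)
      factorial(m=1)
      -> return 1
    -> return 2
  -> return 6
-> return 24

Final answer: 24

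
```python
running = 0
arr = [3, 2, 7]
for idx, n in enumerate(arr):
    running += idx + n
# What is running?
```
Trace:
  running=0
  running=3, idx=0, n=3
  running=6, idx=1, n=2
  running=15, idx=2, n=7

Final answer: 15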